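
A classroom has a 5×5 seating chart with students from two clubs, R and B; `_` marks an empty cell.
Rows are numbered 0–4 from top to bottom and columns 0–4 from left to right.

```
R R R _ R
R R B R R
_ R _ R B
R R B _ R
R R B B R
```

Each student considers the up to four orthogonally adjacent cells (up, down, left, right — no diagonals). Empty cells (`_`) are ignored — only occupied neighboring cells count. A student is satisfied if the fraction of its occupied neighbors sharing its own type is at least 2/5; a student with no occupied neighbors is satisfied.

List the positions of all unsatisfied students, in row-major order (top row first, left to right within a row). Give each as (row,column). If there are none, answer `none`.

(1,2), (2,4)

(0,0)R 2/2 ✓
(0,1)R 3/3 ✓
(0,2)R 1/2 ✓
(0,4)R 1/1 ✓
(1,0)R 2/2 ✓
(1,1)R 3/4 ✓
(1,2)B 0/3 ✗
(1,3)R 2/3 ✓
(1,4)R 2/3 ✓
(2,1)R 2/2 ✓
(2,3)R 1/2 ✓
(2,4)B 0/3 ✗
(3,0)R 2/2 ✓
(3,1)R 3/4 ✓
(3,2)B 1/2 ✓
(3,4)R 1/2 ✓
(4,0)R 2/2 ✓
(4,1)R 2/3 ✓
(4,2)B 2/3 ✓
(4,3)B 1/2 ✓
(4,4)R 1/2 ✓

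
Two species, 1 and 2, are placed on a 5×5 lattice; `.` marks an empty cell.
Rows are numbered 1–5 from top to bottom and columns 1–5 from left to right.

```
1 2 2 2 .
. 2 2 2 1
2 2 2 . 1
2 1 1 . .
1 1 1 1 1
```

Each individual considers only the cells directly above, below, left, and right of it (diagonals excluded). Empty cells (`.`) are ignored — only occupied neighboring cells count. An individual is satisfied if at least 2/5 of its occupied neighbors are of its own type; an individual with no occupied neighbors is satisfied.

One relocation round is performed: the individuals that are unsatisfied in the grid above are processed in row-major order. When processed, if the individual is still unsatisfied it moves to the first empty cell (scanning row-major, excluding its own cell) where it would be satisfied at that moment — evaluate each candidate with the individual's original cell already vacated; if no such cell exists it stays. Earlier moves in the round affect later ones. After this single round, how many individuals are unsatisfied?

Initially unsatisfied (in order): (1,1), (4,1).
  (1,1) → (1,5).
  (4,1) → (1,1).
Resulting grid:
2 2 2 2 1
. 2 2 2 1
2 2 2 . 1
. 1 1 . .
1 1 1 1 1
All satisfied now.

0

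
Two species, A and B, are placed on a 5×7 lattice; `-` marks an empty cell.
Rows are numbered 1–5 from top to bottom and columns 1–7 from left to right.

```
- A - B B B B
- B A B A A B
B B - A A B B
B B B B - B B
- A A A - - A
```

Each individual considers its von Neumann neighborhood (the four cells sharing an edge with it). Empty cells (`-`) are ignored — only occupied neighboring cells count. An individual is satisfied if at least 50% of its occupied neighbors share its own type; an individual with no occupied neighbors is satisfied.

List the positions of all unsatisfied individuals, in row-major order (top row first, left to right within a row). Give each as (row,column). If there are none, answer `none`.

(1,2)A 0/1 not
(1,4)B 2/2 satisfied
(1,5)B 2/3 satisfied
(1,6)B 2/3 satisfied
(1,7)B 2/2 satisfied
(2,2)B 1/3 not
(2,3)A 0/2 not
(2,4)B 1/4 not
(2,5)A 2/4 satisfied
(2,6)A 1/4 not
(2,7)B 2/3 satisfied
(3,1)B 2/2 satisfied
(3,2)B 3/3 satisfied
(3,4)A 1/3 not
(3,5)A 2/3 satisfied
(3,6)B 2/4 satisfied
(3,7)B 3/3 satisfied
(4,1)B 2/2 satisfied
(4,2)B 3/4 satisfied
(4,3)B 2/3 satisfied
(4,4)B 1/3 not
(4,6)B 2/2 satisfied
(4,7)B 2/3 satisfied
(5,2)A 1/2 satisfied
(5,3)A 2/3 satisfied
(5,4)A 1/2 satisfied
(5,7)A 0/1 not

(1,2), (2,2), (2,3), (2,4), (2,6), (3,4), (4,4), (5,7)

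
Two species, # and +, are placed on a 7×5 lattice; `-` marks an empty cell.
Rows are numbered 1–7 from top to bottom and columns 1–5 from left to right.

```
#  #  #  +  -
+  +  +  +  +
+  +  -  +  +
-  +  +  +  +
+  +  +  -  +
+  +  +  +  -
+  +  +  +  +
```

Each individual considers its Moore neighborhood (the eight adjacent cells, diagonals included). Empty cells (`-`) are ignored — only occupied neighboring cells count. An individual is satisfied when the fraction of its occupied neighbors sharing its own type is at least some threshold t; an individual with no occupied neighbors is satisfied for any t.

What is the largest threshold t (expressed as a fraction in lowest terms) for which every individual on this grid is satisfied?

1/5

Row 1: (1,1)# 1/3 · (1,2)# 2/5 · (1,3)# 1/5 · (1,4)+ 3/4
Row 2: (2,1)+ 3/5 · (2,2)+ 4/7 · (2,3)+ 5/7 · (2,4)+ 5/6 · (2,5)+ 4/4
Row 3: (3,1)+ 4/4 · (3,2)+ 6/6 · (3,4)+ 7/7 · (3,5)+ 5/5
Row 4: (4,2)+ 6/6 · (4,3)+ 6/6 · (4,4)+ 6/6 · (4,5)+ 4/4
Row 5: (5,1)+ 4/4 · (5,2)+ 7/7 · (5,3)+ 7/7 · (5,5)+ 3/3
Row 6: (6,1)+ 5/5 · (6,2)+ 8/8 · (6,3)+ 7/7 · (6,4)+ 6/6
Row 7: (7,1)+ 3/3 · (7,2)+ 5/5 · (7,3)+ 5/5 · (7,4)+ 4/4 · (7,5)+ 2/2
The smallest same-type fraction is 1/5 at (1,3), which reduces to 1/5. Any threshold above that leaves this individual unsatisfied.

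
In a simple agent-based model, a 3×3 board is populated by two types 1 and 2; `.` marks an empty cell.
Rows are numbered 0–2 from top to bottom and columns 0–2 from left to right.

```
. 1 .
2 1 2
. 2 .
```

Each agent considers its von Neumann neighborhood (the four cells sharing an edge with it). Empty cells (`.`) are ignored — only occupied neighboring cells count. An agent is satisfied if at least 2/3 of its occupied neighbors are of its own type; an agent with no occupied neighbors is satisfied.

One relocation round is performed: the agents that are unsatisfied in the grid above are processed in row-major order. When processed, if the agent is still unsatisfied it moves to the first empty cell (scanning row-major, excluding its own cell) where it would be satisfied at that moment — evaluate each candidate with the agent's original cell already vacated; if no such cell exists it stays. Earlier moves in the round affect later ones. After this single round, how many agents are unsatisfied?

0

Initially unsatisfied (in order): (1,0), (1,1), (1,2), (2,1).
  (1,0) → (2,0).
  (1,1) → (0,0).
  (1,2): now satisfied by earlier moves; stays.
  (2,1): now satisfied by earlier moves; stays.
Resulting grid:
1 1 .
. . 2
2 2 .
All satisfied now.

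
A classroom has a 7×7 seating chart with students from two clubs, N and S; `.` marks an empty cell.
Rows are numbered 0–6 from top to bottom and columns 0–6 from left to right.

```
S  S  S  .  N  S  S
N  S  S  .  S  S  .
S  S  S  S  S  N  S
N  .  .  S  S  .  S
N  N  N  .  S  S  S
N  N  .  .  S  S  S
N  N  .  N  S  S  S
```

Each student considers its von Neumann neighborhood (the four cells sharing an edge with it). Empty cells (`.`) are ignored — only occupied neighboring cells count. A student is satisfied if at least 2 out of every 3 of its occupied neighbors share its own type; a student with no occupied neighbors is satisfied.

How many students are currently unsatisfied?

(0,0)S 1/2 unhappy
(0,1)S 3/3 ok
(0,2)S 2/2 ok
(0,4)N 0/2 unhappy
(0,5)S 2/3 ok
(0,6)S 1/1 ok
(1,0)N 0/3 unhappy
(1,1)S 3/4 ok
(1,2)S 3/3 ok
(1,4)S 2/3 ok
(1,5)S 2/3 ok
(2,0)S 1/3 unhappy
(2,1)S 3/3 ok
(2,2)S 3/3 ok
(2,3)S 3/3 ok
(2,4)S 3/4 ok
(2,5)N 0/3 unhappy
(2,6)S 1/2 unhappy
(3,0)N 1/2 unhappy
(3,3)S 2/2 ok
(3,4)S 3/3 ok
(3,6)S 2/2 ok
(4,0)N 3/3 ok
(4,1)N 3/3 ok
(4,2)N 1/1 ok
(4,4)S 3/3 ok
(4,5)S 3/3 ok
(4,6)S 3/3 ok
(5,0)N 3/3 ok
(5,1)N 3/3 ok
(5,4)S 3/3 ok
(5,5)S 4/4 ok
(5,6)S 3/3 ok
(6,0)N 2/2 ok
(6,1)N 2/2 ok
(6,3)N 0/1 unhappy
(6,4)S 2/3 ok
(6,5)S 3/3 ok
(6,6)S 2/2 ok
Unsatisfied: (0,0), (0,4), (1,0), (2,0), (2,5), (2,6), (3,0), (6,3) — 8 in total.

8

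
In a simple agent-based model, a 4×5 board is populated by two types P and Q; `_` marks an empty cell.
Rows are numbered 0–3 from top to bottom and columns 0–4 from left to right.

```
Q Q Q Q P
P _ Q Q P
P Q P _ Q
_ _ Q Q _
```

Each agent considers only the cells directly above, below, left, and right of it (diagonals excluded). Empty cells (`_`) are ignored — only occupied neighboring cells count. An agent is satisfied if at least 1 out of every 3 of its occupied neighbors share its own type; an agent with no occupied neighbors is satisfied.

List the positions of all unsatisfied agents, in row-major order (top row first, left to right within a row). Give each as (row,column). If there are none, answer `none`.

(2,1), (2,2), (2,4)

Row 0: (0,0)Q 1/2 satisfied · (0,1)Q 2/2 satisfied · (0,2)Q 3/3 satisfied · (0,3)Q 2/3 satisfied · (0,4)P 1/2 satisfied
Row 1: (1,0)P 1/2 satisfied · (1,2)Q 2/3 satisfied · (1,3)Q 2/3 satisfied · (1,4)P 1/3 satisfied
Row 2: (2,0)P 1/2 satisfied · (2,1)Q 0/2 not · (2,2)P 0/3 not · (2,4)Q 0/1 not
Row 3: (3,2)Q 1/2 satisfied · (3,3)Q 1/1 satisfied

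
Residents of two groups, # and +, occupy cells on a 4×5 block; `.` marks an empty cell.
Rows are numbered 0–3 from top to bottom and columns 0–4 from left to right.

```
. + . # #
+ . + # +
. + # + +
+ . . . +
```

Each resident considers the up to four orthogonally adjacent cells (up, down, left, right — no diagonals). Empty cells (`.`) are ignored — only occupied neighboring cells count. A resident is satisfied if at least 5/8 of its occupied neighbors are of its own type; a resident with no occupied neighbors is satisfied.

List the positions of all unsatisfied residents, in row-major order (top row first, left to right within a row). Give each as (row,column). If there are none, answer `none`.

Row 0: (0,1)+ 0/0 satisfied · (0,3)# 2/2 satisfied · (0,4)# 1/2 not
Row 1: (1,0)+ 0/0 satisfied · (1,2)+ 0/2 not · (1,3)# 1/4 not · (1,4)+ 1/3 not
Row 2: (2,1)+ 0/1 not · (2,2)# 0/3 not · (2,3)+ 1/3 not · (2,4)+ 3/3 satisfied
Row 3: (3,0)+ 0/0 satisfied · (3,4)+ 1/1 satisfied

(0,4), (1,2), (1,3), (1,4), (2,1), (2,2), (2,3)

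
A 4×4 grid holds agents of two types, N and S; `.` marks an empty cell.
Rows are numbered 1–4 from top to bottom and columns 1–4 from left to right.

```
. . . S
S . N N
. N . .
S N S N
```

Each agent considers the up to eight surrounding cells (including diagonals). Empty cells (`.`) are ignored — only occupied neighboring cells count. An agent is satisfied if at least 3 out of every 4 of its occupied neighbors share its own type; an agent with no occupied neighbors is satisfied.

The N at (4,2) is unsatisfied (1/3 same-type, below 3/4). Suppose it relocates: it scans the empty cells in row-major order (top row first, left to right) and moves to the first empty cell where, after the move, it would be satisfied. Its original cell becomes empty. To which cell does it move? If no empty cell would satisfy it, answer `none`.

(3,3)

Vacating (4,2). Empty cells in order:
  (1,1): 0/1 same-type → still unsatisfied.
  (1,2): 1/2 same-type → still unsatisfied.
  (1,3): 2/3 same-type → still unsatisfied.
  (2,2): 2/3 same-type → still unsatisfied.
  (3,1): 1/3 same-type → still unsatisfied.
  (3,3): 4/5 same-type → satisfied — stop here.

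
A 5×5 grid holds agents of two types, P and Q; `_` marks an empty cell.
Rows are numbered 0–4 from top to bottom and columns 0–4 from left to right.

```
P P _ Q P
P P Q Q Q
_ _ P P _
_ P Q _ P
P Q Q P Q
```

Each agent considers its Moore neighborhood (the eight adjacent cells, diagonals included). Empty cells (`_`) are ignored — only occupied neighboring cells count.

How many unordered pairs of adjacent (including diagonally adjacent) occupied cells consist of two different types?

20

Scan each occupied cell's neighbors to the right and below (and the two forward diagonals) so each pair is counted once.
From row 0: 4 unlike of 12 pairs (running 4/12).
From row 1: 6 unlike of 10 pairs (running 10/22).
From row 2: 2 unlike of 5 pairs (running 12/27).
From row 3: 5 unlike of 9 pairs (running 17/36).
From row 4: 3 unlike of 4 pairs (running 20/40).
Total adjacent occupied pairs: 40; unlike-type pairs: 20.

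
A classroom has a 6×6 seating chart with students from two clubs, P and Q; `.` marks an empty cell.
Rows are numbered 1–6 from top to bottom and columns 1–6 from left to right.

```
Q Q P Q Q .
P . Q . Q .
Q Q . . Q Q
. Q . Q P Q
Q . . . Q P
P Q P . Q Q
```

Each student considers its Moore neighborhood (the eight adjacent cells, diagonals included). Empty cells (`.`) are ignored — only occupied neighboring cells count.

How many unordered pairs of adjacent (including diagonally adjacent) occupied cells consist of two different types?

Scan each occupied cell's neighbors to the right and below (and the two forward diagonals) so each pair is counted once.
Row 1: Q(1,1)–Q(1,2)= Q(1,1)–P(2,1)≠ Q(1,2)–P(1,3)≠ Q(1,2)–Q(2,3)= Q(1,2)–P(2,1)≠ P(1,3)–Q(1,4)≠ P(1,3)–Q(2,3)≠ Q(1,4)–Q(1,5)= Q(1,4)–Q(2,5)= Q(1,4)–Q(2,3)= Q(1,5)–Q(2,5)=  → 5/11 unlike.
Row 2: P(2,1)–Q(3,1)≠ P(2,1)–Q(3,2)≠ Q(2,3)–Q(3,2)= Q(2,5)–Q(3,5)= Q(2,5)–Q(3,6)=  → 2/5 unlike.
Row 3: Q(3,1)–Q(3,2)= Q(3,1)–Q(4,2)= Q(3,2)–Q(4,2)= Q(3,5)–Q(3,6)= Q(3,5)–P(4,5)≠ Q(3,5)–Q(4,6)= Q(3,5)–Q(4,4)= Q(3,6)–Q(4,6)= Q(3,6)–P(4,5)≠  → 2/9 unlike.
Row 4: Q(4,2)–Q(5,1)= Q(4,4)–P(4,5)≠ Q(4,4)–Q(5,5)= P(4,5)–Q(4,6)≠ P(4,5)–Q(5,5)≠ P(4,5)–P(5,6)= Q(4,6)–P(5,6)≠ Q(4,6)–Q(5,5)=  → 4/8 unlike.
Row 5: Q(5,1)–P(6,1)≠ Q(5,1)–Q(6,2)= Q(5,5)–P(5,6)≠ Q(5,5)–Q(6,5)= Q(5,5)–Q(6,6)= P(5,6)–Q(6,6)≠ P(5,6)–Q(6,5)≠  → 4/7 unlike.
Row 6: P(6,1)–Q(6,2)≠ Q(6,2)–P(6,3)≠ Q(6,5)–Q(6,6)=  → 2/3 unlike.
Total adjacent occupied pairs: 43; unlike-type pairs: 19.

19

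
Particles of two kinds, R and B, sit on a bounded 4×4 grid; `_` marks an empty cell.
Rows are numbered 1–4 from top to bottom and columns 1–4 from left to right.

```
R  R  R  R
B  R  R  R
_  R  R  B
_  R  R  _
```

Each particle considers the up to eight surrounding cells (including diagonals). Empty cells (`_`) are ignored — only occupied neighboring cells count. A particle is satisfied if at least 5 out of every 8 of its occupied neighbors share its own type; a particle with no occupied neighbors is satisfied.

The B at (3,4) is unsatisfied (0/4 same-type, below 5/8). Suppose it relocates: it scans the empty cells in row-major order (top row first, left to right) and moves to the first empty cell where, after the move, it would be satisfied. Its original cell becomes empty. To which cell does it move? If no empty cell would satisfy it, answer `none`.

none

Vacating (3,4). Empty cells in order:
  (3,1): 1/4 same-type → still unsatisfied.
  (4,1): 0/2 same-type → still unsatisfied.
  (4,4): 0/2 same-type → still unsatisfied.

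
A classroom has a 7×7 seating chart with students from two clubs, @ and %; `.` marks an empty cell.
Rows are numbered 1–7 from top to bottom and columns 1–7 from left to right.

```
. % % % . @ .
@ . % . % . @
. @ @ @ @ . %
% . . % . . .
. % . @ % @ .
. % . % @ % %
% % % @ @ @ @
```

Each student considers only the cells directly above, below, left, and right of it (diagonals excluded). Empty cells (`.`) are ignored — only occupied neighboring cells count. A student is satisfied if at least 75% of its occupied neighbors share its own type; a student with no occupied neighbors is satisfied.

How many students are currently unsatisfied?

19

Row 1: (1,2)% 1/1 satisfied · (1,3)% 3/3 satisfied · (1,4)% 1/1 satisfied · (1,6)@ 0/0 satisfied
Row 2: (2,1)@ 0/0 satisfied · (2,3)% 1/2 not · (2,5)% 0/1 not · (2,7)@ 0/1 not
Row 3: (3,2)@ 1/1 satisfied · (3,3)@ 2/3 not · (3,4)@ 2/3 not · (3,5)@ 1/2 not · (3,7)% 0/1 not
Row 4: (4,1)% 0/0 satisfied · (4,4)% 0/2 not
Row 5: (5,2)% 1/1 satisfied · (5,4)@ 0/3 not · (5,5)% 0/3 not · (5,6)@ 0/2 not
Row 6: (6,2)% 2/2 satisfied · (6,4)% 0/3 not · (6,5)@ 1/4 not · (6,6)% 1/4 not · (6,7)% 1/2 not
Row 7: (7,1)% 1/1 satisfied · (7,2)% 3/3 satisfied · (7,3)% 1/2 not · (7,4)@ 1/3 not · (7,5)@ 3/3 satisfied · (7,6)@ 2/3 not · (7,7)@ 1/2 not
Unsatisfied: (2,3), (2,5), (2,7), (3,3), (3,4), (3,5), (3,7), (4,4), (5,4), (5,5), (5,6), (6,4), (6,5), (6,6), (6,7), (7,3), (7,4), (7,6), (7,7) — 19 in total.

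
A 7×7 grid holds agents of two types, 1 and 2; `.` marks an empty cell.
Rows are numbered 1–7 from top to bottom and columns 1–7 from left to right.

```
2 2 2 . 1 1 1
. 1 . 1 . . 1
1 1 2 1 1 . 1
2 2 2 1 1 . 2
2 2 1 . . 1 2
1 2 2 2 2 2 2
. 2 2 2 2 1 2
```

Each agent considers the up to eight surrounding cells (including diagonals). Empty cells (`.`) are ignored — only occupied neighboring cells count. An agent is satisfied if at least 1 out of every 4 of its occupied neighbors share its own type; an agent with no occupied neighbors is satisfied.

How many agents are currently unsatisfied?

4

Row 1: (1,1)2 1/2 ✓ · (1,2)2 2/3 ✓ · (1,3)2 1/3 ✓ · (1,5)1 2/2 ✓ · (1,6)1 3/3 ✓ · (1,7)1 2/2 ✓
Row 2: (2,2)1 2/6 ✓ · (2,4)1 3/5 ✓ · (2,7)1 3/3 ✓
Row 3: (3,1)1 2/4 ✓ · (3,2)1 2/6 ✓ · (3,3)2 2/7 ✓ · (3,4)1 4/6 ✓ · (3,5)1 4/4 ✓ · (3,7)1 1/2 ✓
Row 4: (4,1)2 3/5 ✓ · (4,2)2 5/8 ✓ · (4,3)2 3/7 ✓ · (4,4)1 4/6 ✓ · (4,5)1 4/4 ✓ · (4,7)2 1/3 ✓
Row 5: (5,1)2 4/5 ✓ · (5,2)2 6/8 ✓ · (5,3)1 1/7 ✗ · (5,6)1 1/6 ✗ · (5,7)2 3/4 ✓
Row 6: (6,1)1 0/4 ✗ · (6,2)2 5/7 ✓ · (6,3)2 6/7 ✓ · (6,4)2 5/6 ✓ · (6,5)2 4/6 ✓ · (6,6)2 5/7 ✓ · (6,7)2 3/5 ✓
Row 7: (7,2)2 3/4 ✓ · (7,3)2 5/5 ✓ · (7,4)2 5/5 ✓ · (7,5)2 4/5 ✓ · (7,6)1 0/5 ✗ · (7,7)2 2/3 ✓
Unsatisfied: (5,3), (5,6), (6,1), (7,6) — 4 in total.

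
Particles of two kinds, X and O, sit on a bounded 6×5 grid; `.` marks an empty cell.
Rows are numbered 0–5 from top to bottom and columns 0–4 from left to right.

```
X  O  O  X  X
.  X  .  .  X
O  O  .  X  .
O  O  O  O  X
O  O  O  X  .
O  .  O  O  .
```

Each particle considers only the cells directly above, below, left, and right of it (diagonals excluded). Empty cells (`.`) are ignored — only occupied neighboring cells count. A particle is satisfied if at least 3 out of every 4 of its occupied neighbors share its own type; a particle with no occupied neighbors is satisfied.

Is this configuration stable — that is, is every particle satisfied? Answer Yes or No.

Row 0: (0,0)X 0/1 unhappy · (0,1)O 1/3 unhappy · (0,2)O 1/2 unhappy · (0,3)X 1/2 unhappy · (0,4)X 2/2 ok
Row 1: (1,1)X 0/2 unhappy · (1,4)X 1/1 ok
Row 2: (2,0)O 2/2 ok · (2,1)O 2/3 unhappy · (2,3)X 0/1 unhappy
Row 3: (3,0)O 3/3 ok · (3,1)O 4/4 ok · (3,2)O 3/3 ok · (3,3)O 1/4 unhappy · (3,4)X 0/1 unhappy
Row 4: (4,0)O 3/3 ok · (4,1)O 3/3 ok · (4,2)O 3/4 ok · (4,3)X 0/3 unhappy
Row 5: (5,0)O 1/1 ok · (5,2)O 2/2 ok · (5,3)O 1/2 unhappy
For instance (0,0) has only 0/1 same-type neighbors, below 3/4.

No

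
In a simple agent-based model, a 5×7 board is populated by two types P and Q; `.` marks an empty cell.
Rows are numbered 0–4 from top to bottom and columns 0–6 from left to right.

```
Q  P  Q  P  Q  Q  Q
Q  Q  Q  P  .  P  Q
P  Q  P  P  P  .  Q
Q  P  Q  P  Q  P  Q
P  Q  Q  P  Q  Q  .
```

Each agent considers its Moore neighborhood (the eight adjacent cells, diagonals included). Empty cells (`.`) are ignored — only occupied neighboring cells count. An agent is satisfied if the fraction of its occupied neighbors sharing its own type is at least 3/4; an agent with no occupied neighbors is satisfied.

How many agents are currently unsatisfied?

(0,0)Q 2/3 ✗
(0,1)P 0/5 ✗
(0,2)Q 2/5 ✗
(0,3)P 1/4 ✗
(0,4)Q 1/4 ✗
(0,5)Q 3/4 ✓
(0,6)Q 2/3 ✗
(1,0)Q 3/5 ✗
(1,1)Q 5/8 ✗
(1,2)Q 3/8 ✗
(1,3)P 4/7 ✗
(1,5)P 1/6 ✗
(1,6)Q 3/4 ✓
(2,0)P 1/5 ✗
(2,1)Q 5/8 ✗
(2,2)P 4/8 ✗
(2,3)P 4/7 ✗
(2,4)P 5/6 ✓
(2,6)Q 2/4 ✗
(3,0)Q 2/5 ✗
(3,1)P 3/8 ✗
(3,2)Q 3/8 ✗
(3,3)P 4/8 ✗
(3,4)Q 2/7 ✗
(3,5)P 1/6 ✗
(3,6)Q 2/3 ✗
(4,0)P 1/3 ✗
(4,1)Q 3/5 ✗
(4,2)Q 2/5 ✗
(4,3)P 1/5 ✗
(4,4)Q 2/5 ✗
(4,5)Q 3/4 ✓
Unsatisfied: (0,0), (0,1), (0,2), (0,3), (0,4), (0,6), (1,0), (1,1), (1,2), (1,3), (1,5), (2,0), (2,1), (2,2), (2,3), (2,6), (3,0), (3,1), (3,2), (3,3), (3,4), (3,5), (3,6), (4,0), (4,1), (4,2), (4,3), (4,4) — 28 in total.

28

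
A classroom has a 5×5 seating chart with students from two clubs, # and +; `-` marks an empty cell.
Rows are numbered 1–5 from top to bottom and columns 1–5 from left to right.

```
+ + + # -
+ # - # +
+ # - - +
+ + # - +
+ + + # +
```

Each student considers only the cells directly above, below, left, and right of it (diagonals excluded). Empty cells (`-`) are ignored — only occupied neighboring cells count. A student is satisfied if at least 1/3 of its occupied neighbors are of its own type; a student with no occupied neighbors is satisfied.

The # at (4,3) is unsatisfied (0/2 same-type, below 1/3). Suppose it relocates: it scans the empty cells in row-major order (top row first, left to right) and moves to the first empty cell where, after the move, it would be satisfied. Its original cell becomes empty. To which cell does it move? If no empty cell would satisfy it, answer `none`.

Vacating (4,3). Empty cells in order:
  (1,5): 1/2 same-type → satisfied — stop here.

(1,5)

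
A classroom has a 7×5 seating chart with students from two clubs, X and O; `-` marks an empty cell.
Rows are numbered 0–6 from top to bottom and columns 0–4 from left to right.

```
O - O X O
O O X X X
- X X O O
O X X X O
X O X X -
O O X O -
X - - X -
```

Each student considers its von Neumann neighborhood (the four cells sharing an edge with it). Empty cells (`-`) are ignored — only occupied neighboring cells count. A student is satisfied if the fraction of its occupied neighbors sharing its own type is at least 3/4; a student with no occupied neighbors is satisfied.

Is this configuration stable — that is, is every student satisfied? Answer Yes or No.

Row 0: (0,0)O 1/1 ✓ · (0,2)O 0/2 ✗ · (0,3)X 1/3 ✗ · (0,4)O 0/2 ✗
Row 1: (1,0)O 2/2 ✓ · (1,1)O 1/3 ✗ · (1,2)X 2/4 ✗ · (1,3)X 3/4 ✓ · (1,4)X 1/3 ✗
Row 2: (2,1)X 2/3 ✗ · (2,2)X 3/4 ✓ · (2,3)O 1/4 ✗ · (2,4)O 2/3 ✗
Row 3: (3,0)O 0/2 ✗ · (3,1)X 2/4 ✗ · (3,2)X 4/4 ✓ · (3,3)X 2/4 ✗ · (3,4)O 1/2 ✗
Row 4: (4,0)X 0/3 ✗ · (4,1)O 1/4 ✗ · (4,2)X 3/4 ✓ · (4,3)X 2/3 ✗
Row 5: (5,0)O 1/3 ✗ · (5,1)O 2/3 ✗ · (5,2)X 1/3 ✗ · (5,3)O 0/3 ✗
Row 6: (6,0)X 0/1 ✗ · (6,3)X 0/1 ✗
For instance (0,2) has only 0/2 same-type neighbors, below 3/4.

No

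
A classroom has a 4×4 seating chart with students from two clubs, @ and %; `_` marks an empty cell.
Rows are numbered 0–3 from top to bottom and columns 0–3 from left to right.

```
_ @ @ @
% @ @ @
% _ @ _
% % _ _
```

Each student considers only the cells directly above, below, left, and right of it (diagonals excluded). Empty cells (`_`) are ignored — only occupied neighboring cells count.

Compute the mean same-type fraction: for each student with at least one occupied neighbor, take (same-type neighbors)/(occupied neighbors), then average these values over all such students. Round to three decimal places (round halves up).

0.924

Row 0: (0,1)@ 2/2 · (0,2)@ 3/3 · (0,3)@ 2/2
Row 1: (1,0)% 1/2 · (1,1)@ 2/3 · (1,2)@ 4/4 · (1,3)@ 2/2
Row 2: (2,0)% 2/2 · (2,2)@ 1/1
Row 3: (3,0)% 2/2 · (3,1)% 1/1
Sum over 11 students: 2/2 + 3/3 + 2/2 + 1/2 + 2/3 + 4/4 + 2/2 + 2/2 + 1/1 + 2/2 + 1/1 = 61/6; mean = 61/6 ÷ 11 = 61/66 = 0.924242… → 0.924.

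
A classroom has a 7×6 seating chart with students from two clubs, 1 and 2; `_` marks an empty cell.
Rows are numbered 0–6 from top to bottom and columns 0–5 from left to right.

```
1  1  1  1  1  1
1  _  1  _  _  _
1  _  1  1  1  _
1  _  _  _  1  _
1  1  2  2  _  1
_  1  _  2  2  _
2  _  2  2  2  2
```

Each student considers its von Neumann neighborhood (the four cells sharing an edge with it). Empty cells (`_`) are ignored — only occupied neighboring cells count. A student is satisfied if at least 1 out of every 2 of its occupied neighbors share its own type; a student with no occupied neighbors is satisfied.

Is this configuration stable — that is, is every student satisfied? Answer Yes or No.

Yes

Row 0: (0,0)1 2/2 ✓ · (0,1)1 2/2 ✓ · (0,2)1 3/3 ✓ · (0,3)1 2/2 ✓ · (0,4)1 2/2 ✓ · (0,5)1 1/1 ✓
Row 1: (1,0)1 2/2 ✓ · (1,2)1 2/2 ✓
Row 2: (2,0)1 2/2 ✓ · (2,2)1 2/2 ✓ · (2,3)1 2/2 ✓ · (2,4)1 2/2 ✓
Row 3: (3,0)1 2/2 ✓ · (3,4)1 1/1 ✓
Row 4: (4,0)1 2/2 ✓ · (4,1)1 2/3 ✓ · (4,2)2 1/2 ✓ · (4,3)2 2/2 ✓ · (4,5)1 0/0 ✓
Row 5: (5,1)1 1/1 ✓ · (5,3)2 3/3 ✓ · (5,4)2 2/2 ✓
Row 6: (6,0)2 0/0 ✓ · (6,2)2 1/1 ✓ · (6,3)2 3/3 ✓ · (6,4)2 3/3 ✓ · (6,5)2 1/1 ✓
All meet the threshold, so the configuration is stable.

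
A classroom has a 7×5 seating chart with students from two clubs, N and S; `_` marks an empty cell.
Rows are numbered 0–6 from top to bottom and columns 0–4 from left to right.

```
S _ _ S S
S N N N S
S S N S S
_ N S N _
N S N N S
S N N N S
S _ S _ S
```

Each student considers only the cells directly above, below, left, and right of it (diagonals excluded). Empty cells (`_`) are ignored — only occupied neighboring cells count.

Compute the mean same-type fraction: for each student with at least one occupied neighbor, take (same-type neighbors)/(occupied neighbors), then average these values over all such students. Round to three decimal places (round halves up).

0.517

Row 0: (0,0)S 1/1 · (0,3)S 1/2 · (0,4)S 2/2
Row 1: (1,0)S 2/3 · (1,1)N 1/3 · (1,2)N 3/3 · (1,3)N 1/4 · (1,4)S 2/3
Row 2: (2,0)S 2/2 · (2,1)S 1/4 · (2,2)N 1/4 · (2,3)S 1/4 · (2,4)S 2/2
Row 3: (3,1)N 0/3 · (3,2)S 0/4 · (3,3)N 1/3
Row 4: (4,0)N 0/2 · (4,1)S 0/4 · (4,2)N 2/4 · (4,3)N 3/4 · (4,4)S 1/2
Row 5: (5,0)S 1/3 · (5,1)N 1/3 · (5,2)N 3/4 · (5,3)N 2/3 · (5,4)S 2/3
Row 6: (6,0)S 1/1 · (6,2)S 0/1 · (6,4)S 1/1
Sum over 29 students: 1/1 + 1/2 + 2/2 + 2/3 + 1/3 + 3/3 + 1/4 + 2/3 + 2/2 + 1/4 + 1/4 + 1/4 + 2/2 + 0/3 + 0/4 + 1/3 + 0/2 + 0/4 + 2/4 + 3/4 + 1/2 + 1/3 + 1/3 + 3/4 + 2/3 + 2/3 + 1/1 + 0/1 + 1/1 = 15; mean = 15 ÷ 29 = 15/29 = 0.517241… → 0.517.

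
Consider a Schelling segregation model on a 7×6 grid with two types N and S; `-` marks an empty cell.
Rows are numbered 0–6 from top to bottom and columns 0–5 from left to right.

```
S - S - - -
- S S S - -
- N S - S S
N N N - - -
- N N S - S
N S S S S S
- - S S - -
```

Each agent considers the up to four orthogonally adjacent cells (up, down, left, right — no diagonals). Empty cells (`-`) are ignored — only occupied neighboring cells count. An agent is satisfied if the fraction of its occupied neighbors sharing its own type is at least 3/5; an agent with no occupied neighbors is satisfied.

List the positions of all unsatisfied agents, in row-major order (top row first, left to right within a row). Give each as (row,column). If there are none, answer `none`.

(0,0)S 0/0 satisfied
(0,2)S 1/1 satisfied
(1,1)S 1/2 not
(1,2)S 4/4 satisfied
(1,3)S 1/1 satisfied
(2,1)N 1/3 not
(2,2)S 1/3 not
(2,4)S 1/1 satisfied
(2,5)S 1/1 satisfied
(3,0)N 1/1 satisfied
(3,1)N 4/4 satisfied
(3,2)N 2/3 satisfied
(4,1)N 2/3 satisfied
(4,2)N 2/4 not
(4,3)S 1/2 not
(4,5)S 1/1 satisfied
(5,0)N 0/1 not
(5,1)S 1/3 not
(5,2)S 3/4 satisfied
(5,3)S 4/4 satisfied
(5,4)S 2/2 satisfied
(5,5)S 2/2 satisfied
(6,2)S 2/2 satisfied
(6,3)S 2/2 satisfied

(1,1), (2,1), (2,2), (4,2), (4,3), (5,0), (5,1)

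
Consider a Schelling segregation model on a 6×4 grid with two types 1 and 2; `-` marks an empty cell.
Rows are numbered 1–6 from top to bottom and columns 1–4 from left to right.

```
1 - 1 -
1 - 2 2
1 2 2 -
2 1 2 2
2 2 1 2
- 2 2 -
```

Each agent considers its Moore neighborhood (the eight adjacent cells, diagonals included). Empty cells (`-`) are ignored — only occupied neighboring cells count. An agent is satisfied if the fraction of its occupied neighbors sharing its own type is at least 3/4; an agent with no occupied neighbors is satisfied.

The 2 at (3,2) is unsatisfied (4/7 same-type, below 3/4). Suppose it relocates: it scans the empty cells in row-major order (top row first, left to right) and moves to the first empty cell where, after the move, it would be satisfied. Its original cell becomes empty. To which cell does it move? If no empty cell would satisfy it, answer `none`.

Vacating (3,2). Empty cells in order:
  (1,2): 1/4 same-type → still unsatisfied.
  (1,4): 2/3 same-type → still unsatisfied.
  (2,2): 2/6 same-type → still unsatisfied.
  (3,4): 5/5 same-type → satisfied — stop here.

(3,4)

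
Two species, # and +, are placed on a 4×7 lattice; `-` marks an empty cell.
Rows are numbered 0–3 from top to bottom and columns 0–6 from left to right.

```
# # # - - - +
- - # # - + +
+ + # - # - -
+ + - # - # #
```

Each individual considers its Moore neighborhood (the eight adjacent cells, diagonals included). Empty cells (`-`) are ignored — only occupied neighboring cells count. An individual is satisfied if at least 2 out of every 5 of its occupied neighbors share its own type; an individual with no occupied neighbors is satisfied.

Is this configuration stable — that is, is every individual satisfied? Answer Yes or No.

Yes

(0,0)# 1/1 ✓
(0,1)# 3/3 ✓
(0,2)# 3/3 ✓
(0,6)+ 2/2 ✓
(1,2)# 4/5 ✓
(1,3)# 4/4 ✓
(1,5)+ 2/3 ✓
(1,6)+ 2/2 ✓
(2,0)+ 3/3 ✓
(2,1)+ 3/5 ✓
(2,2)# 3/5 ✓
(2,4)# 3/4 ✓
(3,0)+ 3/3 ✓
(3,1)+ 3/4 ✓
(3,3)# 2/2 ✓
(3,5)# 2/2 ✓
(3,6)# 1/1 ✓
All meet the threshold, so the configuration is stable.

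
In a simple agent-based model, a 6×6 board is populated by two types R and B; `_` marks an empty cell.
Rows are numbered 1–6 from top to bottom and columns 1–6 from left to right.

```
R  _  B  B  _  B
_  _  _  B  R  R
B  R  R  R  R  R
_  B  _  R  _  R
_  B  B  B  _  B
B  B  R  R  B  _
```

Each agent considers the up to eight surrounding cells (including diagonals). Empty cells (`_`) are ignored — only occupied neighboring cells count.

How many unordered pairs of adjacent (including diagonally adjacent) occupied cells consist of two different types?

Scan each occupied cell's neighbors to the right and below (and the two forward diagonals) so each pair is counted once.
Row 1: B(1,3)–B(1,4)= B(1,3)–B(2,4)= B(1,4)–B(2,4)= B(1,4)–R(2,5)≠ B(1,6)–R(2,6)≠ B(1,6)–R(2,5)≠  → 3/6 unlike.
Row 2: B(2,4)–R(2,5)≠ B(2,4)–R(3,4)≠ B(2,4)–R(3,5)≠ B(2,4)–R(3,3)≠ R(2,5)–R(2,6)= R(2,5)–R(3,5)= R(2,5)–R(3,6)= R(2,5)–R(3,4)= R(2,6)–R(3,6)= R(2,6)–R(3,5)=  → 4/10 unlike.
Row 3: B(3,1)–R(3,2)≠ B(3,1)–B(4,2)= R(3,2)–R(3,3)= R(3,2)–B(4,2)≠ R(3,3)–R(3,4)= R(3,3)–R(4,4)= R(3,3)–B(4,2)≠ R(3,4)–R(3,5)= R(3,4)–R(4,4)= R(3,5)–R(3,6)= R(3,5)–R(4,6)= R(3,5)–R(4,4)= R(3,6)–R(4,6)=  → 3/13 unlike.
Row 4: B(4,2)–B(5,2)= B(4,2)–B(5,3)= R(4,4)–B(5,4)≠ R(4,4)–B(5,3)≠ R(4,6)–B(5,6)≠  → 3/5 unlike.
Row 5: B(5,2)–B(5,3)= B(5,2)–B(6,2)= B(5,2)–R(6,3)≠ B(5,2)–B(6,1)= B(5,3)–B(5,4)= B(5,3)–R(6,3)≠ B(5,3)–R(6,4)≠ B(5,3)–B(6,2)= B(5,4)–R(6,4)≠ B(5,4)–B(6,5)= B(5,4)–R(6,3)≠ B(5,6)–B(6,5)=  → 5/12 unlike.
Row 6: B(6,1)–B(6,2)= B(6,2)–R(6,3)≠ R(6,3)–R(6,4)= R(6,4)–B(6,5)≠  → 2/4 unlike.
Total adjacent occupied pairs: 50; unlike-type pairs: 20.

20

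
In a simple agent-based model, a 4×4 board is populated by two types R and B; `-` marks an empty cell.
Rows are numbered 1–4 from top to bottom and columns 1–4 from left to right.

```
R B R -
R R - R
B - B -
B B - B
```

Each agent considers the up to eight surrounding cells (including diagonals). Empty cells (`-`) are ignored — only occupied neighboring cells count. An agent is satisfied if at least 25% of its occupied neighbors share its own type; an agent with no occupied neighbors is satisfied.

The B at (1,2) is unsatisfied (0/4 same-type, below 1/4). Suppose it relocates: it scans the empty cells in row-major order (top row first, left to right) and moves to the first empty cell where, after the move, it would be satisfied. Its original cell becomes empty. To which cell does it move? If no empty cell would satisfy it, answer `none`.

Vacating (1,2). Empty cells in order:
  (1,4): 0/2 same-type → still unsatisfied.
  (2,3): 1/4 same-type → satisfied — stop here.

(2,3)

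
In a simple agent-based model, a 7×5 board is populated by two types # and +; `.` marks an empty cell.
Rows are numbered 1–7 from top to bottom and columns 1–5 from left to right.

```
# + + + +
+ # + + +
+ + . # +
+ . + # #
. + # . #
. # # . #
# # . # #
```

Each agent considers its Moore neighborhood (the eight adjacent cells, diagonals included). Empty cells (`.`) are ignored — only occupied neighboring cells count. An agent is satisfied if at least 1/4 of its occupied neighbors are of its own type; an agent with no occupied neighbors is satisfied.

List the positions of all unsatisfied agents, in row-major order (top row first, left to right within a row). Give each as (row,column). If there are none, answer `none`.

(2,2)

(1,1)# 1/3 ok
(1,2)+ 3/5 ok
(1,3)+ 4/5 ok
(1,4)+ 5/5 ok
(1,5)+ 3/3 ok
(2,1)+ 3/5 ok
(2,2)# 1/7 unhappy
(2,3)+ 5/7 ok
(2,4)+ 6/7 ok
(2,5)+ 4/5 ok
(3,1)+ 3/4 ok
(3,2)+ 5/6 ok
(3,4)# 2/7 ok
(3,5)+ 2/5 ok
(4,1)+ 3/3 ok
(4,3)+ 2/5 ok
(4,4)# 4/6 ok
(4,5)# 3/4 ok
(5,2)+ 2/5 ok
(5,3)# 3/5 ok
(5,5)# 3/3 ok
(6,2)# 4/5 ok
(6,3)# 4/5 ok
(6,5)# 3/3 ok
(7,1)# 2/2 ok
(7,2)# 3/3 ok
(7,4)# 3/3 ok
(7,5)# 2/2 ok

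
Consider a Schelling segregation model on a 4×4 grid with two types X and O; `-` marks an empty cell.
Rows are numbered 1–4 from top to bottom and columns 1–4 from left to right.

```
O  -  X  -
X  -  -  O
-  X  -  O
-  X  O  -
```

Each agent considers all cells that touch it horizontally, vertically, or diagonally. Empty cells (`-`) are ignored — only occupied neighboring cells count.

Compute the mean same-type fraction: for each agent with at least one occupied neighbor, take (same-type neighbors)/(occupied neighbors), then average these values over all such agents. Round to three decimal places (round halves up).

(1,1)O 0/1
(1,3)X 0/1
(2,1)X 1/2
(2,4)O 1/2
(3,2)X 2/3
(3,4)O 2/2
(4,2)X 1/2
(4,3)O 1/3
Sum over 8 agents: 0/1 + 0/1 + 1/2 + 1/2 + 2/3 + 2/2 + 1/2 + 1/3 = 7/2; mean = 7/2 ÷ 8 = 7/16 = 0.4375 → 0.438.

0.438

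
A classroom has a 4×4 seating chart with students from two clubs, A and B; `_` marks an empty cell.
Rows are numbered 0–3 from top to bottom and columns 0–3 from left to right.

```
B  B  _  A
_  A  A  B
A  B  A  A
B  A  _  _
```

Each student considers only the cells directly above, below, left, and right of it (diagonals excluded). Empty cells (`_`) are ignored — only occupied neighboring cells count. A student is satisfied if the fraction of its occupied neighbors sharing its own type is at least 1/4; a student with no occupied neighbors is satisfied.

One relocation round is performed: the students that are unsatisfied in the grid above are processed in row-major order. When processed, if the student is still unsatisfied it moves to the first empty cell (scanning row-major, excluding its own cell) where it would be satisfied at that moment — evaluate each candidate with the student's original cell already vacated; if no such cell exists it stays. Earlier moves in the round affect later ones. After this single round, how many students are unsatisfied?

Initially unsatisfied (in order): (0,3), (1,3), (2,0), (2,1), (3,0), (3,1).
  (0,3) → (0,2).
  (1,3) → (1,0).
  (2,0) → (0,3).
  (2,1) → (2,0).
  (3,0): now satisfied by earlier moves; stays.
  (3,1) → (1,3).
Resulting grid:
B B A A
B A A A
B _ A A
B _ _ _
All satisfied now.

0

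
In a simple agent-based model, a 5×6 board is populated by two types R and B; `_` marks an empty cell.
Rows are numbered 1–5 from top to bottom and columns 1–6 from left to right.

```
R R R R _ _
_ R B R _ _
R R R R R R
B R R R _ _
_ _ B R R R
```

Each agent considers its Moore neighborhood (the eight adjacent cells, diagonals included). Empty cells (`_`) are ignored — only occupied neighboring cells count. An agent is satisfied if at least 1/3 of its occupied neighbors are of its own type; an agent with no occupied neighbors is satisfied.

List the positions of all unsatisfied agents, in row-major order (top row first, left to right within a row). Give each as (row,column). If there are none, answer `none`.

Row 1: (1,1)R 2/2 satisfied · (1,2)R 3/4 satisfied · (1,3)R 4/5 satisfied · (1,4)R 2/3 satisfied
Row 2: (2,2)R 6/7 satisfied · (2,3)B 0/8 not · (2,4)R 5/6 satisfied
Row 3: (3,1)R 3/4 satisfied · (3,2)R 5/7 satisfied · (3,3)R 7/8 satisfied · (3,4)R 5/6 satisfied · (3,5)R 4/4 satisfied · (3,6)R 1/1 satisfied
Row 4: (4,1)B 0/3 not · (4,2)R 4/6 satisfied · (4,3)R 6/7 satisfied · (4,4)R 6/7 satisfied
Row 5: (5,3)B 0/4 not · (5,4)R 3/4 satisfied · (5,5)R 3/3 satisfied · (5,6)R 1/1 satisfied

(2,3), (4,1), (5,3)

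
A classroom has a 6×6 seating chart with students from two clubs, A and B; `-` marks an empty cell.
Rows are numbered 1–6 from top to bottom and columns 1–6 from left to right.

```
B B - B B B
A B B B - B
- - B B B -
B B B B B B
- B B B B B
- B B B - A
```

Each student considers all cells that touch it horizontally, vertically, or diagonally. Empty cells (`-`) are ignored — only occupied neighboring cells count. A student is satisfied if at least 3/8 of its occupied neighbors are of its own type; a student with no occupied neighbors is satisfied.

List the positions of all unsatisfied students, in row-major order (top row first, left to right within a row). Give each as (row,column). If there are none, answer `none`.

(2,1), (6,6)

(1,1)B 2/3 ✓
(1,2)B 3/4 ✓
(1,4)B 3/3 ✓
(1,5)B 4/4 ✓
(1,6)B 2/2 ✓
(2,1)A 0/3 ✗
(2,2)B 4/5 ✓
(2,3)B 6/6 ✓
(2,4)B 6/6 ✓
(2,6)B 3/3 ✓
(3,3)B 7/7 ✓
(3,4)B 7/7 ✓
(3,5)B 6/6 ✓
(4,1)B 2/2 ✓
(4,2)B 5/5 ✓
(4,3)B 7/7 ✓
(4,4)B 8/8 ✓
(4,5)B 7/7 ✓
(4,6)B 4/4 ✓
(5,2)B 6/6 ✓
(5,3)B 8/8 ✓
(5,4)B 7/7 ✓
(5,5)B 6/7 ✓
(5,6)B 3/4 ✓
(6,2)B 3/3 ✓
(6,3)B 5/5 ✓
(6,4)B 4/4 ✓
(6,6)A 0/2 ✗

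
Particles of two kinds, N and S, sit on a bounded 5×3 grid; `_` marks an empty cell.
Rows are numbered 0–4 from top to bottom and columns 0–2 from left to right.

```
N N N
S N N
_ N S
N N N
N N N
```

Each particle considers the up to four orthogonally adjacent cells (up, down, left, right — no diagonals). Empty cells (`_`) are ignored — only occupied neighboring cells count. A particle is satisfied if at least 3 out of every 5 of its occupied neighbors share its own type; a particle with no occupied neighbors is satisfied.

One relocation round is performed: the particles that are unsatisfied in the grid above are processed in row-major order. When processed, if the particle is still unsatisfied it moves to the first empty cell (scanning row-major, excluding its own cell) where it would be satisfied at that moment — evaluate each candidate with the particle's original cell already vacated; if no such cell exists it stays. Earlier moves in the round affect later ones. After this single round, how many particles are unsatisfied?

Initially unsatisfied (in order): (0,0), (1,0), (2,2).
  (0,0) → (2,0).
  (1,0): no empty cell satisfies it; stays.
  (2,2): no empty cell satisfies it; stays.
Resulting grid:
_ N N
S N N
N N S
N N N
N N N
Unsatisfied now: (1,0), (2,2).

2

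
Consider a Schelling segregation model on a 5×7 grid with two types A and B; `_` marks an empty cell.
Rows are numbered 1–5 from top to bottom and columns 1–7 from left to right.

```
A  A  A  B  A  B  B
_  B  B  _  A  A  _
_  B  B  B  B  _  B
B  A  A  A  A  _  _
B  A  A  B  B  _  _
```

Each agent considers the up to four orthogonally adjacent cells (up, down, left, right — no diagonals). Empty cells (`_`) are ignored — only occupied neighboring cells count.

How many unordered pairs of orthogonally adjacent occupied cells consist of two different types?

Scan each occupied cell's neighbors to the right and below so each pair is counted once.
Row 1: A(1,1)–A(1,2)= A(1,2)–A(1,3)= A(1,2)–B(2,2)≠ A(1,3)–B(1,4)≠ A(1,3)–B(2,3)≠ B(1,4)–A(1,5)≠ A(1,5)–B(1,6)≠ A(1,5)–A(2,5)= B(1,6)–B(1,7)= B(1,6)–A(2,6)≠  → 6/10 unlike.
Row 2: B(2,2)–B(2,3)= B(2,2)–B(3,2)= B(2,3)–B(3,3)= A(2,5)–A(2,6)= A(2,5)–B(3,5)≠  → 1/5 unlike.
Row 3: B(3,2)–B(3,3)= B(3,2)–A(4,2)≠ B(3,3)–B(3,4)= B(3,3)–A(4,3)≠ B(3,4)–B(3,5)= B(3,4)–A(4,4)≠ B(3,5)–A(4,5)≠  → 4/7 unlike.
Row 4: B(4,1)–A(4,2)≠ B(4,1)–B(5,1)= A(4,2)–A(4,3)= A(4,2)–A(5,2)= A(4,3)–A(4,4)= A(4,3)–A(5,3)= A(4,4)–A(4,5)= A(4,4)–B(5,4)≠ A(4,5)–B(5,5)≠  → 3/9 unlike.
Row 5: B(5,1)–A(5,2)≠ A(5,2)–A(5,3)= A(5,3)–B(5,4)≠ B(5,4)–B(5,5)=  → 2/4 unlike.
Total adjacent occupied pairs: 35; unlike-type pairs: 16.

16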